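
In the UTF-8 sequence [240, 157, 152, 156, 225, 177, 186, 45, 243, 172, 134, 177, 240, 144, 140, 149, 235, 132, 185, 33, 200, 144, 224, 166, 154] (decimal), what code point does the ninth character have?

U+099A

Offset 0: leading byte 0xF0 = 11110000 → 4-byte char #1 = F0 9D 98 9C.
Offset 4: leading byte 0xE1 = 11100001 → 3-byte char #2 = E1 B1 BA.
Offset 7: leading byte 0x2D = 00101101 → 1-byte char #3 = 2D.
Offset 8: leading byte 0xF3 = 11110011 → 4-byte char #4 = F3 AC 86 B1.
Offset 12: leading byte 0xF0 = 11110000 → 4-byte char #5 = F0 90 8C 95.
Offset 16: leading byte 0xEB = 11101011 → 3-byte char #6 = EB 84 B9.
Offset 19: leading byte 0x21 = 00100001 → 1-byte char #7 = 21.
Offset 20: leading byte 0xC8 = 11001000 → 2-byte char #8 = C8 90.
Offset 22: leading byte 0xE0 = 11100000 → 3-byte char #9 = E0 A6 9A.
Leading byte 0xE0 = 11100000 matches 1110xxxx → 3-byte sequence.
Byte 1: 0xE0 = 11100000, payload 0000 (4 bits).
Byte 2: 0xA6 = 10100110 (10xxxxxx ✓), payload 100110.
Byte 3: 0x9A = 10011010 (10xxxxxx ✓), payload 011010.
Concatenate: 0000100110011010 = 0x99A (16 bits → U+099A).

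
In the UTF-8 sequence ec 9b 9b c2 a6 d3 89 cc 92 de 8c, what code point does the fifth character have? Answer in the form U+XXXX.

Offset 0: leading byte 0xEC = 11101100 → 3-byte char #1 = EC 9B 9B.
Offset 3: leading byte 0xC2 = 11000010 → 2-byte char #2 = C2 A6.
Offset 5: leading byte 0xD3 = 11010011 → 2-byte char #3 = D3 89.
Offset 7: leading byte 0xCC = 11001100 → 2-byte char #4 = CC 92.
Offset 9: leading byte 0xDE = 11011110 → 2-byte char #5 = DE 8C.
Leading byte 0xDE = 11011110 matches 110xxxxx → 2-byte sequence.
Byte 1: 0xDE = 11011110, payload 11110 (5 bits).
Byte 2: 0x8C = 10001100 (10xxxxxx ✓), payload 001100.
Concatenate: 11110001100 = 0x78C (11 bits → U+078C).

U+078C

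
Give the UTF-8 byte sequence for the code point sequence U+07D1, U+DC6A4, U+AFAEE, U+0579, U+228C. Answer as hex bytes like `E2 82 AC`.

U+07D1: 2-byte form → DF 91.
U+DC6A4: 4-byte form → F3 9C 9A A4.
U+AFAEE: 4-byte form → F2 AF AB AE.
U+0579: 2-byte form → D5 B9.
U+228C: 3-byte form → E2 8A 8C.
Concatenated (15 bytes): DF 91 F3 9C 9A A4 F2 AF AB AE D5 B9 E2 8A 8C.

DF 91 F3 9C 9A A4 F2 AF AB AE D5 B9 E2 8A 8C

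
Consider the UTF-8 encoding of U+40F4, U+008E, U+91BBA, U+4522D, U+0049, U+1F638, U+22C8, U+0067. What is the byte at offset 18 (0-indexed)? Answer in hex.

0xE2

U+40F4 → 3-byte form E4 83 B4 at offsets 0–2.
U+008E → 2-byte form C2 8E at offsets 3–4.
U+91BBA → 4-byte form F2 91 AE BA at offsets 5–8.
U+4522D → 4-byte form F1 85 88 AD at offsets 9–12.
U+0049 → 1-byte form 49 at offsets 13–13.
U+1F638 → 4-byte form F0 9F 98 B8 at offsets 14–17.
U+22C8 → 3-byte form E2 8B 88 at offsets 18–20.
Offset 18 falls in char 7's range; it's byte 1 of E2 8B 88 = 0xE2.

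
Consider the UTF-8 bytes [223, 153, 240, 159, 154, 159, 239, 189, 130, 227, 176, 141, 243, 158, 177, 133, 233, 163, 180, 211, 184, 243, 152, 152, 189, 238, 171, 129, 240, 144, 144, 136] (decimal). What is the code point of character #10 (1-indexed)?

Offset 0: leading byte 0xDF = 11011111 → 2-byte char #1 = DF 99.
Offset 2: leading byte 0xF0 = 11110000 → 4-byte char #2 = F0 9F 9A 9F.
Offset 6: leading byte 0xEF = 11101111 → 3-byte char #3 = EF BD 82.
Offset 9: leading byte 0xE3 = 11100011 → 3-byte char #4 = E3 B0 8D.
Offset 12: leading byte 0xF3 = 11110011 → 4-byte char #5 = F3 9E B1 85.
Offset 16: leading byte 0xE9 = 11101001 → 3-byte char #6 = E9 A3 B4.
Offset 19: leading byte 0xD3 = 11010011 → 2-byte char #7 = D3 B8.
Offset 21: leading byte 0xF3 = 11110011 → 4-byte char #8 = F3 98 98 BD.
Offset 25: leading byte 0xEE = 11101110 → 3-byte char #9 = EE AB 81.
Offset 28: leading byte 0xF0 = 11110000 → 4-byte char #10 = F0 90 90 88.
Leading byte 0xF0 = 11110000 matches 11110xxx → 4-byte sequence.
Byte 1: 0xF0 = 11110000, payload 000 (3 bits).
Byte 2: 0x90 = 10010000 (10xxxxxx ✓), payload 010000.
Byte 3: 0x90 = 10010000 (10xxxxxx ✓), payload 010000.
Byte 4: 0x88 = 10001000 (10xxxxxx ✓), payload 001000.
Concatenate: 000010000010000001000 = 0x10408 (21 bits → U+10408).

U+10408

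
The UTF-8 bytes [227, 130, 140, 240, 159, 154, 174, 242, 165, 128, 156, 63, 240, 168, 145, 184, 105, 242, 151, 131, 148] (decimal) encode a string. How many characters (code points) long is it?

Byte at offset 0: 0xE3 = 11100011 → 3-byte char (#1). Advance 3.
Byte at offset 3: 0xF0 = 11110000 → 4-byte char (#2). Advance 4.
Byte at offset 7: 0xF2 = 11110010 → 4-byte char (#3). Advance 4.
Byte at offset 11: 0x3F = 00111111 → 1-byte char (#4). Advance 1.
Byte at offset 12: 0xF0 = 11110000 → 4-byte char (#5). Advance 4.
Byte at offset 16: 0x69 = 01101001 → 1-byte char (#6). Advance 1.
Byte at offset 17: 0xF2 = 11110010 → 4-byte char (#7). Advance 4.
Reached end at offset 21 after 7 code points.

7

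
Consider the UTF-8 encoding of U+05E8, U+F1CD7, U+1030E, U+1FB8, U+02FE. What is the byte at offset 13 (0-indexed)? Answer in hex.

0xCB

U+05E8 → 2-byte form D7 A8 at offsets 0–1.
U+F1CD7 → 4-byte form F3 B1 B3 97 at offsets 2–5.
U+1030E → 4-byte form F0 90 8C 8E at offsets 6–9.
U+1FB8 → 3-byte form E1 BE B8 at offsets 10–12.
U+02FE → 2-byte form CB BE at offsets 13–14.
Offset 13 falls in char 5's range; it's byte 1 of CB BE = 0xCB.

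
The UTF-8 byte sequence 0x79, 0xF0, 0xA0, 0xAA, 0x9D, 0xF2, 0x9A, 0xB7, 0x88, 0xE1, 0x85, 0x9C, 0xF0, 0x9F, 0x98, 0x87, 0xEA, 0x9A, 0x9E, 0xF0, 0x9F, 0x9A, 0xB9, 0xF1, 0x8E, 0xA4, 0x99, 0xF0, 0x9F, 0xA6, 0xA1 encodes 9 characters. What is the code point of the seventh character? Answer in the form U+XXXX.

U+1F6B9

Offset 0: leading byte 0x79 = 01111001 → 1-byte char #1 = 79.
Offset 1: leading byte 0xF0 = 11110000 → 4-byte char #2 = F0 A0 AA 9D.
Offset 5: leading byte 0xF2 = 11110010 → 4-byte char #3 = F2 9A B7 88.
Offset 9: leading byte 0xE1 = 11100001 → 3-byte char #4 = E1 85 9C.
Offset 12: leading byte 0xF0 = 11110000 → 4-byte char #5 = F0 9F 98 87.
Offset 16: leading byte 0xEA = 11101010 → 3-byte char #6 = EA 9A 9E.
Offset 19: leading byte 0xF0 = 11110000 → 4-byte char #7 = F0 9F 9A B9.
Leading byte 0xF0 = 11110000 matches 11110xxx → 4-byte sequence.
Byte 1: 0xF0 = 11110000, payload 000 (3 bits).
Byte 2: 0x9F = 10011111 (10xxxxxx ✓), payload 011111.
Byte 3: 0x9A = 10011010 (10xxxxxx ✓), payload 011010.
Byte 4: 0xB9 = 10111001 (10xxxxxx ✓), payload 111001.
Concatenate: 000011111011010111001 = 0x1F6B9 (21 bits → U+1F6B9).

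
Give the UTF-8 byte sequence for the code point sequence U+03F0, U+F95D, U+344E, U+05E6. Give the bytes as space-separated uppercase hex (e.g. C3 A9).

CF B0 EF A5 9D E3 91 8E D7 A6

U+03F0: 2-byte form → CF B0.
U+F95D: 3-byte form → EF A5 9D.
U+344E: 3-byte form → E3 91 8E.
U+05E6: 2-byte form → D7 A6.
Concatenated (10 bytes): CF B0 EF A5 9D E3 91 8E D7 A6.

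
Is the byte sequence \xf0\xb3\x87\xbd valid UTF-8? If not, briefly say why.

valid

Leading byte 0xF0 = 11110000 → 4-byte form.
Continuation bytes 0xB3=10110011, 0x87=10000111, 0xBD=10111101 all match 10xxxxxx.
Decoded value 0x331FD is ≥ 0x10000 (shortest form) and not a surrogate.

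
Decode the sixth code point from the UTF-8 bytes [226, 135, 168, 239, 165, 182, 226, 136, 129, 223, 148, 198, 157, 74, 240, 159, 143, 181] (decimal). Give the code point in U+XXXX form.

Offset 0: leading byte 0xE2 = 11100010 → 3-byte char #1 = E2 87 A8.
Offset 3: leading byte 0xEF = 11101111 → 3-byte char #2 = EF A5 B6.
Offset 6: leading byte 0xE2 = 11100010 → 3-byte char #3 = E2 88 81.
Offset 9: leading byte 0xDF = 11011111 → 2-byte char #4 = DF 94.
Offset 11: leading byte 0xC6 = 11000110 → 2-byte char #5 = C6 9D.
Offset 13: leading byte 0x4A = 01001010 → 1-byte char #6 = 4A.
Leading byte 0x4A = 01001010 matches 0xxxxxxx → 1-byte sequence.
Byte 1: 0x4A = 01001010, payload 1001010 (7 bits).
Concatenate: 1001010 = 0x4A (7 bits → U+004A).

U+004A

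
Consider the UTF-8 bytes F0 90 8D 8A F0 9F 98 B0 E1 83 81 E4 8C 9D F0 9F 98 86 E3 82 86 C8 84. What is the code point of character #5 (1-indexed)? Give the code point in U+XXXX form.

Offset 0: leading byte 0xF0 = 11110000 → 4-byte char #1 = F0 90 8D 8A.
Offset 4: leading byte 0xF0 = 11110000 → 4-byte char #2 = F0 9F 98 B0.
Offset 8: leading byte 0xE1 = 11100001 → 3-byte char #3 = E1 83 81.
Offset 11: leading byte 0xE4 = 11100100 → 3-byte char #4 = E4 8C 9D.
Offset 14: leading byte 0xF0 = 11110000 → 4-byte char #5 = F0 9F 98 86.
Leading byte 0xF0 = 11110000 matches 11110xxx → 4-byte sequence.
Byte 1: 0xF0 = 11110000, payload 000 (3 bits).
Byte 2: 0x9F = 10011111 (10xxxxxx ✓), payload 011111.
Byte 3: 0x98 = 10011000 (10xxxxxx ✓), payload 011000.
Byte 4: 0x86 = 10000110 (10xxxxxx ✓), payload 000110.
Concatenate: 000011111011000000110 = 0x1F606 (21 bits → U+1F606).

U+1F606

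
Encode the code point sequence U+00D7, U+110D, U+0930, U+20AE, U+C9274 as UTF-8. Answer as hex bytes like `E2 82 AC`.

C3 97 E1 84 8D E0 A4 B0 E2 82 AE F3 89 89 B4

U+00D7: 2-byte form → C3 97.
U+110D: 3-byte form → E1 84 8D.
U+0930: 3-byte form → E0 A4 B0.
U+20AE: 3-byte form → E2 82 AE.
U+C9274: 4-byte form → F3 89 89 B4.
Concatenated (15 bytes): C3 97 E1 84 8D E0 A4 B0 E2 82 AE F3 89 89 B4.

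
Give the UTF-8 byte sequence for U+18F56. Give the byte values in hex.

F0 98 BD 96

U+18F56 = 0x18F56 = 102230 decimal. In range U+10000–U+10FFFF → 4-byte form: 11110xxx 10xxxxxx 10xxxxxx 10xxxxxx.
Binary (21 bits): 000011000111101010110.
Split 3+6+6+6: 000 | 011000 | 111101 | 010110.
Byte 1: 11110000 = 0xF0.
Byte 2: 10011000 = 0x98.
Byte 3: 10111101 = 0xBD.
Byte 4: 10010110 = 0x96.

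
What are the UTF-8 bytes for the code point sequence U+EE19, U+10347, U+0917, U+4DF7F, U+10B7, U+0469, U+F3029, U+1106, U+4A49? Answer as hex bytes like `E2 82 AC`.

U+EE19: 3-byte form → EE B8 99.
U+10347: 4-byte form → F0 90 8D 87.
U+0917: 3-byte form → E0 A4 97.
U+4DF7F: 4-byte form → F1 8D BD BF.
U+10B7: 3-byte form → E1 82 B7.
U+0469: 2-byte form → D1 A9.
U+F3029: 4-byte form → F3 B3 80 A9.
U+1106: 3-byte form → E1 84 86.
U+4A49: 3-byte form → E4 A9 89.
Concatenated (29 bytes): EE B8 99 F0 90 8D 87 E0 A4 97 F1 8D BD BF E1 82 B7 D1 A9 F3 B3 80 A9 E1 84 86 E4 A9 89.

EE B8 99 F0 90 8D 87 E0 A4 97 F1 8D BD BF E1 82 B7 D1 A9 F3 B3 80 A9 E1 84 86 E4 A9 89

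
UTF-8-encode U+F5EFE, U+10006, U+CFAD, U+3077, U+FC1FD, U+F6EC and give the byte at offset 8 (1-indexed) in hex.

0x86

1-indexed offset 8 is 0-indexed offset 7.
U+F5EFE → 4-byte form F3 B5 BB BE at offsets 0–3.
U+10006 → 4-byte form F0 90 80 86 at offsets 4–7.
Offset 7 falls in char 2's range; it's byte 4 of F0 90 80 86 = 0x86.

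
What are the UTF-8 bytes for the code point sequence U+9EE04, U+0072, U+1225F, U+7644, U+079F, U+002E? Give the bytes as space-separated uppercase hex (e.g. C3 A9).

F2 9E B8 84 72 F0 92 89 9F E7 99 84 DE 9F 2E

U+9EE04: 4-byte form → F2 9E B8 84.
U+0072: 1-byte form → 72.
U+1225F: 4-byte form → F0 92 89 9F.
U+7644: 3-byte form → E7 99 84.
U+079F: 2-byte form → DE 9F.
U+002E: 1-byte form → 2E.
Concatenated (15 bytes): F2 9E B8 84 72 F0 92 89 9F E7 99 84 DE 9F 2E.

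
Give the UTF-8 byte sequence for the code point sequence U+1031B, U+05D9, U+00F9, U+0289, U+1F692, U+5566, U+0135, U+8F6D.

U+1031B: 4-byte form → F0 90 8C 9B.
U+05D9: 2-byte form → D7 99.
U+00F9: 2-byte form → C3 B9.
U+0289: 2-byte form → CA 89.
U+1F692: 4-byte form → F0 9F 9A 92.
U+5566: 3-byte form → E5 95 A6.
U+0135: 2-byte form → C4 B5.
U+8F6D: 3-byte form → E8 BD AD.
Concatenated (22 bytes): F0 90 8C 9B D7 99 C3 B9 CA 89 F0 9F 9A 92 E5 95 A6 C4 B5 E8 BD AD.

F0 90 8C 9B D7 99 C3 B9 CA 89 F0 9F 9A 92 E5 95 A6 C4 B5 E8 BD AD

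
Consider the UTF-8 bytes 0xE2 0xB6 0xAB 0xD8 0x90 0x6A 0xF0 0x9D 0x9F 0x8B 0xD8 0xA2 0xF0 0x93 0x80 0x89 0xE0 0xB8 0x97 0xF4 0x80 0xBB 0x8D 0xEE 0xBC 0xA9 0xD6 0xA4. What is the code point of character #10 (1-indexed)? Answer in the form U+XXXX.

U+05A4

Offset 0: leading byte 0xE2 = 11100010 → 3-byte char #1 = E2 B6 AB.
Offset 3: leading byte 0xD8 = 11011000 → 2-byte char #2 = D8 90.
Offset 5: leading byte 0x6A = 01101010 → 1-byte char #3 = 6A.
Offset 6: leading byte 0xF0 = 11110000 → 4-byte char #4 = F0 9D 9F 8B.
Offset 10: leading byte 0xD8 = 11011000 → 2-byte char #5 = D8 A2.
Offset 12: leading byte 0xF0 = 11110000 → 4-byte char #6 = F0 93 80 89.
Offset 16: leading byte 0xE0 = 11100000 → 3-byte char #7 = E0 B8 97.
Offset 19: leading byte 0xF4 = 11110100 → 4-byte char #8 = F4 80 BB 8D.
Offset 23: leading byte 0xEE = 11101110 → 3-byte char #9 = EE BC A9.
Offset 26: leading byte 0xD6 = 11010110 → 2-byte char #10 = D6 A4.
Leading byte 0xD6 = 11010110 matches 110xxxxx → 2-byte sequence.
Byte 1: 0xD6 = 11010110, payload 10110 (5 bits).
Byte 2: 0xA4 = 10100100 (10xxxxxx ✓), payload 100100.
Concatenate: 10110100100 = 0x5A4 (11 bits → U+05A4).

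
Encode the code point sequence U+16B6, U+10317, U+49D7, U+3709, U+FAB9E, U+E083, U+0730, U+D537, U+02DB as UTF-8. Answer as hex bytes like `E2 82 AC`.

E1 9A B6 F0 90 8C 97 E4 A7 97 E3 9C 89 F3 BA AE 9E EE 82 83 DC B0 ED 94 B7 CB 9B

U+16B6: 3-byte form → E1 9A B6.
U+10317: 4-byte form → F0 90 8C 97.
U+49D7: 3-byte form → E4 A7 97.
U+3709: 3-byte form → E3 9C 89.
U+FAB9E: 4-byte form → F3 BA AE 9E.
U+E083: 3-byte form → EE 82 83.
U+0730: 2-byte form → DC B0.
U+D537: 3-byte form → ED 94 B7.
U+02DB: 2-byte form → CB 9B.
Concatenated (27 bytes): E1 9A B6 F0 90 8C 97 E4 A7 97 E3 9C 89 F3 BA AE 9E EE 82 83 DC B0 ED 94 B7 CB 9B.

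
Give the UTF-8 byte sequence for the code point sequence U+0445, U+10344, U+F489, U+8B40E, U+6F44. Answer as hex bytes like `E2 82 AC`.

U+0445: 2-byte form → D1 85.
U+10344: 4-byte form → F0 90 8D 84.
U+F489: 3-byte form → EF 92 89.
U+8B40E: 4-byte form → F2 8B 90 8E.
U+6F44: 3-byte form → E6 BD 84.
Concatenated (16 bytes): D1 85 F0 90 8D 84 EF 92 89 F2 8B 90 8E E6 BD 84.

D1 85 F0 90 8D 84 EF 92 89 F2 8B 90 8E E6 BD 84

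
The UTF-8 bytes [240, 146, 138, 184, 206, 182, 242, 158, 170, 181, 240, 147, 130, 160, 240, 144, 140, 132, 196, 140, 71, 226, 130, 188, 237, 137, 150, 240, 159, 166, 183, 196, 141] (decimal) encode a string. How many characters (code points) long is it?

11

Byte at offset 0: 0xF0 = 11110000 → 4-byte char (#1). Advance 4.
Byte at offset 4: 0xCE = 11001110 → 2-byte char (#2). Advance 2.
Byte at offset 6: 0xF2 = 11110010 → 4-byte char (#3). Advance 4.
Byte at offset 10: 0xF0 = 11110000 → 4-byte char (#4). Advance 4.
Byte at offset 14: 0xF0 = 11110000 → 4-byte char (#5). Advance 4.
Byte at offset 18: 0xC4 = 11000100 → 2-byte char (#6). Advance 2.
Byte at offset 20: 0x47 = 01000111 → 1-byte char (#7). Advance 1.
Byte at offset 21: 0xE2 = 11100010 → 3-byte char (#8). Advance 3.
Byte at offset 24: 0xED = 11101101 → 3-byte char (#9). Advance 3.
Byte at offset 27: 0xF0 = 11110000 → 4-byte char (#10). Advance 4.
Byte at offset 31: 0xC4 = 11000100 → 2-byte char (#11). Advance 2.
Reached end at offset 33 after 11 code points.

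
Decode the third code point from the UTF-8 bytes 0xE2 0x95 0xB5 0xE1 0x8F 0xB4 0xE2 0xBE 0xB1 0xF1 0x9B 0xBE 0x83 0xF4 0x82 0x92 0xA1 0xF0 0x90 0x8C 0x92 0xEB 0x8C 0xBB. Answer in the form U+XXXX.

Offset 0: leading byte 0xE2 = 11100010 → 3-byte char #1 = E2 95 B5.
Offset 3: leading byte 0xE1 = 11100001 → 3-byte char #2 = E1 8F B4.
Offset 6: leading byte 0xE2 = 11100010 → 3-byte char #3 = E2 BE B1.
Leading byte 0xE2 = 11100010 matches 1110xxxx → 3-byte sequence.
Byte 1: 0xE2 = 11100010, payload 0010 (4 bits).
Byte 2: 0xBE = 10111110 (10xxxxxx ✓), payload 111110.
Byte 3: 0xB1 = 10110001 (10xxxxxx ✓), payload 110001.
Concatenate: 0010111110110001 = 0x2FB1 (16 bits → U+2FB1).

U+2FB1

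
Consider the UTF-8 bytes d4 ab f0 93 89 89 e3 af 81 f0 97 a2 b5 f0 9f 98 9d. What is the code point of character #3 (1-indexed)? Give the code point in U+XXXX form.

U+3BC1

Offset 0: leading byte 0xD4 = 11010100 → 2-byte char #1 = D4 AB.
Offset 2: leading byte 0xF0 = 11110000 → 4-byte char #2 = F0 93 89 89.
Offset 6: leading byte 0xE3 = 11100011 → 3-byte char #3 = E3 AF 81.
Leading byte 0xE3 = 11100011 matches 1110xxxx → 3-byte sequence.
Byte 1: 0xE3 = 11100011, payload 0011 (4 bits).
Byte 2: 0xAF = 10101111 (10xxxxxx ✓), payload 101111.
Byte 3: 0x81 = 10000001 (10xxxxxx ✓), payload 000001.
Concatenate: 0011101111000001 = 0x3BC1 (16 bits → U+3BC1).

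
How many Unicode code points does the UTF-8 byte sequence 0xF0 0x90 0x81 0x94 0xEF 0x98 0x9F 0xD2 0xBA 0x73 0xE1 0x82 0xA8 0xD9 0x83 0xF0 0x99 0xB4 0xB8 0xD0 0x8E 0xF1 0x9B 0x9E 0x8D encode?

Byte at offset 0: 0xF0 = 11110000 → 4-byte char (#1). Advance 4.
Byte at offset 4: 0xEF = 11101111 → 3-byte char (#2). Advance 3.
Byte at offset 7: 0xD2 = 11010010 → 2-byte char (#3). Advance 2.
Byte at offset 9: 0x73 = 01110011 → 1-byte char (#4). Advance 1.
Byte at offset 10: 0xE1 = 11100001 → 3-byte char (#5). Advance 3.
Byte at offset 13: 0xD9 = 11011001 → 2-byte char (#6). Advance 2.
Byte at offset 15: 0xF0 = 11110000 → 4-byte char (#7). Advance 4.
Byte at offset 19: 0xD0 = 11010000 → 2-byte char (#8). Advance 2.
Byte at offset 21: 0xF1 = 11110001 → 4-byte char (#9). Advance 4.
Reached end at offset 25 after 9 code points.

9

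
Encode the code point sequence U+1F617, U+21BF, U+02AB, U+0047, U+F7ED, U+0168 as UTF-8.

F0 9F 98 97 E2 86 BF CA AB 47 EF 9F AD C5 A8

U+1F617: 4-byte form → F0 9F 98 97.
U+21BF: 3-byte form → E2 86 BF.
U+02AB: 2-byte form → CA AB.
U+0047: 1-byte form → 47.
U+F7ED: 3-byte form → EF 9F AD.
U+0168: 2-byte form → C5 A8.
Concatenated (15 bytes): F0 9F 98 97 E2 86 BF CA AB 47 EF 9F AD C5 A8.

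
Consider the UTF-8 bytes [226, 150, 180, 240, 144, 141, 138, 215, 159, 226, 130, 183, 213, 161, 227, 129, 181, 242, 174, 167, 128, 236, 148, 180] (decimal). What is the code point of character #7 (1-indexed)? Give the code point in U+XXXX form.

Offset 0: leading byte 0xE2 = 11100010 → 3-byte char #1 = E2 96 B4.
Offset 3: leading byte 0xF0 = 11110000 → 4-byte char #2 = F0 90 8D 8A.
Offset 7: leading byte 0xD7 = 11010111 → 2-byte char #3 = D7 9F.
Offset 9: leading byte 0xE2 = 11100010 → 3-byte char #4 = E2 82 B7.
Offset 12: leading byte 0xD5 = 11010101 → 2-byte char #5 = D5 A1.
Offset 14: leading byte 0xE3 = 11100011 → 3-byte char #6 = E3 81 B5.
Offset 17: leading byte 0xF2 = 11110010 → 4-byte char #7 = F2 AE A7 80.
Leading byte 0xF2 = 11110010 matches 11110xxx → 4-byte sequence.
Byte 1: 0xF2 = 11110010, payload 010 (3 bits).
Byte 2: 0xAE = 10101110 (10xxxxxx ✓), payload 101110.
Byte 3: 0xA7 = 10100111 (10xxxxxx ✓), payload 100111.
Byte 4: 0x80 = 10000000 (10xxxxxx ✓), payload 000000.
Concatenate: 010101110100111000000 = 0xAE9C0 (21 bits → U+AE9C0).

U+AE9C0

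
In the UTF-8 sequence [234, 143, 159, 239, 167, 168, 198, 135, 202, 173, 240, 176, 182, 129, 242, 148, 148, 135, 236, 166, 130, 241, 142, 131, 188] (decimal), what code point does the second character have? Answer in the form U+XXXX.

Offset 0: leading byte 0xEA = 11101010 → 3-byte char #1 = EA 8F 9F.
Offset 3: leading byte 0xEF = 11101111 → 3-byte char #2 = EF A7 A8.
Leading byte 0xEF = 11101111 matches 1110xxxx → 3-byte sequence.
Byte 1: 0xEF = 11101111, payload 1111 (4 bits).
Byte 2: 0xA7 = 10100111 (10xxxxxx ✓), payload 100111.
Byte 3: 0xA8 = 10101000 (10xxxxxx ✓), payload 101000.
Concatenate: 1111100111101000 = 0xF9E8 (16 bits → U+F9E8).

U+F9E8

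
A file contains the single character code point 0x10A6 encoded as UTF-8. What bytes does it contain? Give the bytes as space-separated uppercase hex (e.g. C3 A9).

U+10A6 = 0x10A6 = 4262 decimal. In range U+0800–U+FFFF → 3-byte form: 1110xxxx 10xxxxxx 10xxxxxx.
Binary (16 bits): 0001000010100110.
Split 4+6+6: 0001 | 000010 | 100110.
Byte 1: 11100001 = 0xE1.
Byte 2: 10000010 = 0x82.
Byte 3: 10100110 = 0xA6.

E1 82 A6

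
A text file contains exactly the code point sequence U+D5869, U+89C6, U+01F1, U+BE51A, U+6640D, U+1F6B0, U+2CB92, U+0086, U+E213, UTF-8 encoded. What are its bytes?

U+D5869: 4-byte form → F3 95 A1 A9.
U+89C6: 3-byte form → E8 A7 86.
U+01F1: 2-byte form → C7 B1.
U+BE51A: 4-byte form → F2 BE 94 9A.
U+6640D: 4-byte form → F1 A6 90 8D.
U+1F6B0: 4-byte form → F0 9F 9A B0.
U+2CB92: 4-byte form → F0 AC AE 92.
U+0086: 2-byte form → C2 86.
U+E213: 3-byte form → EE 88 93.
Concatenated (30 bytes): F3 95 A1 A9 E8 A7 86 C7 B1 F2 BE 94 9A F1 A6 90 8D F0 9F 9A B0 F0 AC AE 92 C2 86 EE 88 93.

F3 95 A1 A9 E8 A7 86 C7 B1 F2 BE 94 9A F1 A6 90 8D F0 9F 9A B0 F0 AC AE 92 C2 86 EE 88 93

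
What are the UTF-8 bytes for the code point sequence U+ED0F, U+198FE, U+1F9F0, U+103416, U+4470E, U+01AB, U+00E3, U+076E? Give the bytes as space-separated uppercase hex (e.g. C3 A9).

EE B4 8F F0 99 A3 BE F0 9F A7 B0 F4 83 90 96 F1 84 9C 8E C6 AB C3 A3 DD AE

U+ED0F: 3-byte form → EE B4 8F.
U+198FE: 4-byte form → F0 99 A3 BE.
U+1F9F0: 4-byte form → F0 9F A7 B0.
U+103416: 4-byte form → F4 83 90 96.
U+4470E: 4-byte form → F1 84 9C 8E.
U+01AB: 2-byte form → C6 AB.
U+00E3: 2-byte form → C3 A3.
U+076E: 2-byte form → DD AE.
Concatenated (25 bytes): EE B4 8F F0 99 A3 BE F0 9F A7 B0 F4 83 90 96 F1 84 9C 8E C6 AB C3 A3 DD AE.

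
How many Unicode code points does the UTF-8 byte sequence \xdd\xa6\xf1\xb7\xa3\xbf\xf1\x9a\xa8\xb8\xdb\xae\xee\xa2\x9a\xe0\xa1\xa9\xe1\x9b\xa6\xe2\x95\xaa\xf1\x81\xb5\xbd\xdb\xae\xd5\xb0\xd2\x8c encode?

Byte at offset 0: 0xDD = 11011101 → 2-byte char (#1). Advance 2.
Byte at offset 2: 0xF1 = 11110001 → 4-byte char (#2). Advance 4.
Byte at offset 6: 0xF1 = 11110001 → 4-byte char (#3). Advance 4.
Byte at offset 10: 0xDB = 11011011 → 2-byte char (#4). Advance 2.
Byte at offset 12: 0xEE = 11101110 → 3-byte char (#5). Advance 3.
Byte at offset 15: 0xE0 = 11100000 → 3-byte char (#6). Advance 3.
Byte at offset 18: 0xE1 = 11100001 → 3-byte char (#7). Advance 3.
Byte at offset 21: 0xE2 = 11100010 → 3-byte char (#8). Advance 3.
Byte at offset 24: 0xF1 = 11110001 → 4-byte char (#9). Advance 4.
Byte at offset 28: 0xDB = 11011011 → 2-byte char (#10). Advance 2.
Byte at offset 30: 0xD5 = 11010101 → 2-byte char (#11). Advance 2.
Byte at offset 32: 0xD2 = 11010010 → 2-byte char (#12). Advance 2.
Reached end at offset 34 after 12 code points.

12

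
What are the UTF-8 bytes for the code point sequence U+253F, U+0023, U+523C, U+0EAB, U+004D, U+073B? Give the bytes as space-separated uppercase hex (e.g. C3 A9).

E2 94 BF 23 E5 88 BC E0 BA AB 4D DC BB

U+253F: 3-byte form → E2 94 BF.
U+0023: 1-byte form → 23.
U+523C: 3-byte form → E5 88 BC.
U+0EAB: 3-byte form → E0 BA AB.
U+004D: 1-byte form → 4D.
U+073B: 2-byte form → DC BB.
Concatenated (13 bytes): E2 94 BF 23 E5 88 BC E0 BA AB 4D DC BB.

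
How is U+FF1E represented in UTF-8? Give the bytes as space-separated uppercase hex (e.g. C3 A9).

EF BC 9E

U+FF1E = 0xFF1E = 65310 decimal. In range U+0800–U+FFFF → 3-byte form: 1110xxxx 10xxxxxx 10xxxxxx.
Binary (16 bits): 1111111100011110.
Split 4+6+6: 1111 | 111100 | 011110.
Byte 1: 11101111 = 0xEF.
Byte 2: 10111100 = 0xBC.
Byte 3: 10011110 = 0x9E.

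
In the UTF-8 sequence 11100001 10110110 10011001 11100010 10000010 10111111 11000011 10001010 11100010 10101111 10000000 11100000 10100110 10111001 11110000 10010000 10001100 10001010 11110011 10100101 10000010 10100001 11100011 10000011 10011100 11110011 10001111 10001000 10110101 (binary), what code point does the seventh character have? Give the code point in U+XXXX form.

Offset 0: leading byte 0xE1 = 11100001 → 3-byte char #1 = E1 B6 99.
Offset 3: leading byte 0xE2 = 11100010 → 3-byte char #2 = E2 82 BF.
Offset 6: leading byte 0xC3 = 11000011 → 2-byte char #3 = C3 8A.
Offset 8: leading byte 0xE2 = 11100010 → 3-byte char #4 = E2 AF 80.
Offset 11: leading byte 0xE0 = 11100000 → 3-byte char #5 = E0 A6 B9.
Offset 14: leading byte 0xF0 = 11110000 → 4-byte char #6 = F0 90 8C 8A.
Offset 18: leading byte 0xF3 = 11110011 → 4-byte char #7 = F3 A5 82 A1.
Leading byte 0xF3 = 11110011 matches 11110xxx → 4-byte sequence.
Byte 1: 0xF3 = 11110011, payload 011 (3 bits).
Byte 2: 0xA5 = 10100101 (10xxxxxx ✓), payload 100101.
Byte 3: 0x82 = 10000010 (10xxxxxx ✓), payload 000010.
Byte 4: 0xA1 = 10100001 (10xxxxxx ✓), payload 100001.
Concatenate: 011100101000010100001 = 0xE50A1 (21 bits → U+E50A1).

U+E50A1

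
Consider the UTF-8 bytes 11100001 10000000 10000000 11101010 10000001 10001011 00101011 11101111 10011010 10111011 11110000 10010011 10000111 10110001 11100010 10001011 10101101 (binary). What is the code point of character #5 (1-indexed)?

Offset 0: leading byte 0xE1 = 11100001 → 3-byte char #1 = E1 80 80.
Offset 3: leading byte 0xEA = 11101010 → 3-byte char #2 = EA 81 8B.
Offset 6: leading byte 0x2B = 00101011 → 1-byte char #3 = 2B.
Offset 7: leading byte 0xEF = 11101111 → 3-byte char #4 = EF 9A BB.
Offset 10: leading byte 0xF0 = 11110000 → 4-byte char #5 = F0 93 87 B1.
Leading byte 0xF0 = 11110000 matches 11110xxx → 4-byte sequence.
Byte 1: 0xF0 = 11110000, payload 000 (3 bits).
Byte 2: 0x93 = 10010011 (10xxxxxx ✓), payload 010011.
Byte 3: 0x87 = 10000111 (10xxxxxx ✓), payload 000111.
Byte 4: 0xB1 = 10110001 (10xxxxxx ✓), payload 110001.
Concatenate: 000010011000111110001 = 0x131F1 (21 bits → U+131F1).

U+131F1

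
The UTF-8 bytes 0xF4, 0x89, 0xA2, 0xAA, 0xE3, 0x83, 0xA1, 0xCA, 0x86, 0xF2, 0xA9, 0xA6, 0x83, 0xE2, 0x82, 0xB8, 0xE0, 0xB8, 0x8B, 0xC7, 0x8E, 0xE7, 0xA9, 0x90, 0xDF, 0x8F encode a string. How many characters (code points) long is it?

Byte at offset 0: 0xF4 = 11110100 → 4-byte char (#1). Advance 4.
Byte at offset 4: 0xE3 = 11100011 → 3-byte char (#2). Advance 3.
Byte at offset 7: 0xCA = 11001010 → 2-byte char (#3). Advance 2.
Byte at offset 9: 0xF2 = 11110010 → 4-byte char (#4). Advance 4.
Byte at offset 13: 0xE2 = 11100010 → 3-byte char (#5). Advance 3.
Byte at offset 16: 0xE0 = 11100000 → 3-byte char (#6). Advance 3.
Byte at offset 19: 0xC7 = 11000111 → 2-byte char (#7). Advance 2.
Byte at offset 21: 0xE7 = 11100111 → 3-byte char (#8). Advance 3.
Byte at offset 24: 0xDF = 11011111 → 2-byte char (#9). Advance 2.
Reached end at offset 26 after 9 code points.

9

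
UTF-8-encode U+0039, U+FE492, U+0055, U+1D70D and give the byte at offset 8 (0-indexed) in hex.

0x9C

U+0039 → 1-byte form 39 at offsets 0–0.
U+FE492 → 4-byte form F3 BE 92 92 at offsets 1–4.
U+0055 → 1-byte form 55 at offsets 5–5.
U+1D70D → 4-byte form F0 9D 9C 8D at offsets 6–9.
Offset 8 falls in char 4's range; it's byte 3 of F0 9D 9C 8D = 0x9C.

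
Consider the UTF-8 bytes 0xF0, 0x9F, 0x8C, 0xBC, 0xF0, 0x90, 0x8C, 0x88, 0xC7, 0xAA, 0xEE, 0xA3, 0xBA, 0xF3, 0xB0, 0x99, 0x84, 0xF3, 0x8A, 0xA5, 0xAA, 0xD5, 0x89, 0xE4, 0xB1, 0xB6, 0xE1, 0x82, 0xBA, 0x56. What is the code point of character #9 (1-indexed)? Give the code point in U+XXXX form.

Offset 0: leading byte 0xF0 = 11110000 → 4-byte char #1 = F0 9F 8C BC.
Offset 4: leading byte 0xF0 = 11110000 → 4-byte char #2 = F0 90 8C 88.
Offset 8: leading byte 0xC7 = 11000111 → 2-byte char #3 = C7 AA.
Offset 10: leading byte 0xEE = 11101110 → 3-byte char #4 = EE A3 BA.
Offset 13: leading byte 0xF3 = 11110011 → 4-byte char #5 = F3 B0 99 84.
Offset 17: leading byte 0xF3 = 11110011 → 4-byte char #6 = F3 8A A5 AA.
Offset 21: leading byte 0xD5 = 11010101 → 2-byte char #7 = D5 89.
Offset 23: leading byte 0xE4 = 11100100 → 3-byte char #8 = E4 B1 B6.
Offset 26: leading byte 0xE1 = 11100001 → 3-byte char #9 = E1 82 BA.
Leading byte 0xE1 = 11100001 matches 1110xxxx → 3-byte sequence.
Byte 1: 0xE1 = 11100001, payload 0001 (4 bits).
Byte 2: 0x82 = 10000010 (10xxxxxx ✓), payload 000010.
Byte 3: 0xBA = 10111010 (10xxxxxx ✓), payload 111010.
Concatenate: 0001000010111010 = 0x10BA (16 bits → U+10BA).

U+10BA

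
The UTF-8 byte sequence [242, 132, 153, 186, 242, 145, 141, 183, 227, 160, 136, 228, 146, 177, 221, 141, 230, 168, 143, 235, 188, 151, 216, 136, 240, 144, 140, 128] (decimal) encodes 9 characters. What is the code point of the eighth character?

U+0608

Offset 0: leading byte 0xF2 = 11110010 → 4-byte char #1 = F2 84 99 BA.
Offset 4: leading byte 0xF2 = 11110010 → 4-byte char #2 = F2 91 8D B7.
Offset 8: leading byte 0xE3 = 11100011 → 3-byte char #3 = E3 A0 88.
Offset 11: leading byte 0xE4 = 11100100 → 3-byte char #4 = E4 92 B1.
Offset 14: leading byte 0xDD = 11011101 → 2-byte char #5 = DD 8D.
Offset 16: leading byte 0xE6 = 11100110 → 3-byte char #6 = E6 A8 8F.
Offset 19: leading byte 0xEB = 11101011 → 3-byte char #7 = EB BC 97.
Offset 22: leading byte 0xD8 = 11011000 → 2-byte char #8 = D8 88.
Leading byte 0xD8 = 11011000 matches 110xxxxx → 2-byte sequence.
Byte 1: 0xD8 = 11011000, payload 11000 (5 bits).
Byte 2: 0x88 = 10001000 (10xxxxxx ✓), payload 001000.
Concatenate: 11000001000 = 0x608 (11 bits → U+0608).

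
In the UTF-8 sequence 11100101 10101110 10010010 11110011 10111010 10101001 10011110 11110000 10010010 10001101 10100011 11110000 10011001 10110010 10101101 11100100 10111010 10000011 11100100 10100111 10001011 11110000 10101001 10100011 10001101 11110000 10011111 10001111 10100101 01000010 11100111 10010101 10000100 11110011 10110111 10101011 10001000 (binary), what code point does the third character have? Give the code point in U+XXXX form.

Offset 0: leading byte 0xE5 = 11100101 → 3-byte char #1 = E5 AE 92.
Offset 3: leading byte 0xF3 = 11110011 → 4-byte char #2 = F3 BA A9 9E.
Offset 7: leading byte 0xF0 = 11110000 → 4-byte char #3 = F0 92 8D A3.
Leading byte 0xF0 = 11110000 matches 11110xxx → 4-byte sequence.
Byte 1: 0xF0 = 11110000, payload 000 (3 bits).
Byte 2: 0x92 = 10010010 (10xxxxxx ✓), payload 010010.
Byte 3: 0x8D = 10001101 (10xxxxxx ✓), payload 001101.
Byte 4: 0xA3 = 10100011 (10xxxxxx ✓), payload 100011.
Concatenate: 000010010001101100011 = 0x12363 (21 bits → U+12363).

U+12363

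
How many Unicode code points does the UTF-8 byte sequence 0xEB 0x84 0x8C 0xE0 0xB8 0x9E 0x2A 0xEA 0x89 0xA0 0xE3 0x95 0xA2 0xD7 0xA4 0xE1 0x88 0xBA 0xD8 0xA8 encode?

8

Byte at offset 0: 0xEB = 11101011 → 3-byte char (#1). Advance 3.
Byte at offset 3: 0xE0 = 11100000 → 3-byte char (#2). Advance 3.
Byte at offset 6: 0x2A = 00101010 → 1-byte char (#3). Advance 1.
Byte at offset 7: 0xEA = 11101010 → 3-byte char (#4). Advance 3.
Byte at offset 10: 0xE3 = 11100011 → 3-byte char (#5). Advance 3.
Byte at offset 13: 0xD7 = 11010111 → 2-byte char (#6). Advance 2.
Byte at offset 15: 0xE1 = 11100001 → 3-byte char (#7). Advance 3.
Byte at offset 18: 0xD8 = 11011000 → 2-byte char (#8). Advance 2.
Reached end at offset 20 after 8 code points.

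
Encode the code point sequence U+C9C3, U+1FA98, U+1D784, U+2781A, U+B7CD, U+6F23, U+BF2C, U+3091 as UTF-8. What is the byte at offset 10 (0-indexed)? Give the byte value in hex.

0x84

U+C9C3 → 3-byte form EC A7 83 at offsets 0–2.
U+1FA98 → 4-byte form F0 9F AA 98 at offsets 3–6.
U+1D784 → 4-byte form F0 9D 9E 84 at offsets 7–10.
Offset 10 falls in char 3's range; it's byte 4 of F0 9D 9E 84 = 0x84.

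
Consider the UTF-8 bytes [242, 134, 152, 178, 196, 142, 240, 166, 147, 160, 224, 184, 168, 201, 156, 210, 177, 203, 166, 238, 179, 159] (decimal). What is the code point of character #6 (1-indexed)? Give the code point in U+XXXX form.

Offset 0: leading byte 0xF2 = 11110010 → 4-byte char #1 = F2 86 98 B2.
Offset 4: leading byte 0xC4 = 11000100 → 2-byte char #2 = C4 8E.
Offset 6: leading byte 0xF0 = 11110000 → 4-byte char #3 = F0 A6 93 A0.
Offset 10: leading byte 0xE0 = 11100000 → 3-byte char #4 = E0 B8 A8.
Offset 13: leading byte 0xC9 = 11001001 → 2-byte char #5 = C9 9C.
Offset 15: leading byte 0xD2 = 11010010 → 2-byte char #6 = D2 B1.
Leading byte 0xD2 = 11010010 matches 110xxxxx → 2-byte sequence.
Byte 1: 0xD2 = 11010010, payload 10010 (5 bits).
Byte 2: 0xB1 = 10110001 (10xxxxxx ✓), payload 110001.
Concatenate: 10010110001 = 0x4B1 (11 bits → U+04B1).

U+04B1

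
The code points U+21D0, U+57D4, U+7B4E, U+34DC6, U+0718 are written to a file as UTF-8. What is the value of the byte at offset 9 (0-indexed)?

U+21D0 → 3-byte form E2 87 90 at offsets 0–2.
U+57D4 → 3-byte form E5 9F 94 at offsets 3–5.
U+7B4E → 3-byte form E7 AD 8E at offsets 6–8.
U+34DC6 → 4-byte form F0 B4 B7 86 at offsets 9–12.
Offset 9 falls in char 4's range; it's byte 1 of F0 B4 B7 86 = 0xF0.

0xF0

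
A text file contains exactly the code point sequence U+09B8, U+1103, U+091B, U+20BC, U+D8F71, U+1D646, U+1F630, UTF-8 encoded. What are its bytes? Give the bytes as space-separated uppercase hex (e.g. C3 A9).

U+09B8: 3-byte form → E0 A6 B8.
U+1103: 3-byte form → E1 84 83.
U+091B: 3-byte form → E0 A4 9B.
U+20BC: 3-byte form → E2 82 BC.
U+D8F71: 4-byte form → F3 98 BD B1.
U+1D646: 4-byte form → F0 9D 99 86.
U+1F630: 4-byte form → F0 9F 98 B0.
Concatenated (24 bytes): E0 A6 B8 E1 84 83 E0 A4 9B E2 82 BC F3 98 BD B1 F0 9D 99 86 F0 9F 98 B0.

E0 A6 B8 E1 84 83 E0 A4 9B E2 82 BC F3 98 BD B1 F0 9D 99 86 F0 9F 98 B0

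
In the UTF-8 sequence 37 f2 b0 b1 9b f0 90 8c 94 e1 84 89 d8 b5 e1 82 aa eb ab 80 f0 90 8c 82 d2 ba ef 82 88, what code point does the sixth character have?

U+10AA

Offset 0: leading byte 0x37 = 00110111 → 1-byte char #1 = 37.
Offset 1: leading byte 0xF2 = 11110010 → 4-byte char #2 = F2 B0 B1 9B.
Offset 5: leading byte 0xF0 = 11110000 → 4-byte char #3 = F0 90 8C 94.
Offset 9: leading byte 0xE1 = 11100001 → 3-byte char #4 = E1 84 89.
Offset 12: leading byte 0xD8 = 11011000 → 2-byte char #5 = D8 B5.
Offset 14: leading byte 0xE1 = 11100001 → 3-byte char #6 = E1 82 AA.
Leading byte 0xE1 = 11100001 matches 1110xxxx → 3-byte sequence.
Byte 1: 0xE1 = 11100001, payload 0001 (4 bits).
Byte 2: 0x82 = 10000010 (10xxxxxx ✓), payload 000010.
Byte 3: 0xAA = 10101010 (10xxxxxx ✓), payload 101010.
Concatenate: 0001000010101010 = 0x10AA (16 bits → U+10AA).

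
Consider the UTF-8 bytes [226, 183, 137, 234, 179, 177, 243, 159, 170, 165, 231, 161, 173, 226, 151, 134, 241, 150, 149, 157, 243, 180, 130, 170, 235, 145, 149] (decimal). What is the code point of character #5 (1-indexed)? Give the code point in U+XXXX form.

Offset 0: leading byte 0xE2 = 11100010 → 3-byte char #1 = E2 B7 89.
Offset 3: leading byte 0xEA = 11101010 → 3-byte char #2 = EA B3 B1.
Offset 6: leading byte 0xF3 = 11110011 → 4-byte char #3 = F3 9F AA A5.
Offset 10: leading byte 0xE7 = 11100111 → 3-byte char #4 = E7 A1 AD.
Offset 13: leading byte 0xE2 = 11100010 → 3-byte char #5 = E2 97 86.
Leading byte 0xE2 = 11100010 matches 1110xxxx → 3-byte sequence.
Byte 1: 0xE2 = 11100010, payload 0010 (4 bits).
Byte 2: 0x97 = 10010111 (10xxxxxx ✓), payload 010111.
Byte 3: 0x86 = 10000110 (10xxxxxx ✓), payload 000110.
Concatenate: 0010010111000110 = 0x25C6 (16 bits → U+25C6).

U+25C6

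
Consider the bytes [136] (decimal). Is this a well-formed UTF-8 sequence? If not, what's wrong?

invalid (continuation byte with no leading byte)

Byte 0x88 = 10001000 has the form 10xxxxxx — a continuation byte — but there is no preceding leading byte.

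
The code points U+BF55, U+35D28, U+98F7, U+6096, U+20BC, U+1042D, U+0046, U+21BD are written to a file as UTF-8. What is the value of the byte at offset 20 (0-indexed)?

U+BF55 → 3-byte form EB BD 95 at offsets 0–2.
U+35D28 → 4-byte form F0 B5 B4 A8 at offsets 3–6.
U+98F7 → 3-byte form E9 A3 B7 at offsets 7–9.
U+6096 → 3-byte form E6 82 96 at offsets 10–12.
U+20BC → 3-byte form E2 82 BC at offsets 13–15.
U+1042D → 4-byte form F0 90 90 AD at offsets 16–19.
U+0046 → 1-byte form 46 at offsets 20–20.
Offset 20 falls in char 7's range; it's byte 1 of 46 = 0x46.

0x46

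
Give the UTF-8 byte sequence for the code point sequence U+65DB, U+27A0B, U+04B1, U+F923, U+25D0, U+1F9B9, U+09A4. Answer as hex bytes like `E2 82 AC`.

E6 97 9B F0 A7 A8 8B D2 B1 EF A4 A3 E2 97 90 F0 9F A6 B9 E0 A6 A4

U+65DB: 3-byte form → E6 97 9B.
U+27A0B: 4-byte form → F0 A7 A8 8B.
U+04B1: 2-byte form → D2 B1.
U+F923: 3-byte form → EF A4 A3.
U+25D0: 3-byte form → E2 97 90.
U+1F9B9: 4-byte form → F0 9F A6 B9.
U+09A4: 3-byte form → E0 A6 A4.
Concatenated (22 bytes): E6 97 9B F0 A7 A8 8B D2 B1 EF A4 A3 E2 97 90 F0 9F A6 B9 E0 A6 A4.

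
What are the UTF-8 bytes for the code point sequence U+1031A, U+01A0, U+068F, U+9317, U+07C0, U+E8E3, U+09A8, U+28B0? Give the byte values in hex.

F0 90 8C 9A C6 A0 DA 8F E9 8C 97 DF 80 EE A3 A3 E0 A6 A8 E2 A2 B0

U+1031A: 4-byte form → F0 90 8C 9A.
U+01A0: 2-byte form → C6 A0.
U+068F: 2-byte form → DA 8F.
U+9317: 3-byte form → E9 8C 97.
U+07C0: 2-byte form → DF 80.
U+E8E3: 3-byte form → EE A3 A3.
U+09A8: 3-byte form → E0 A6 A8.
U+28B0: 3-byte form → E2 A2 B0.
Concatenated (22 bytes): F0 90 8C 9A C6 A0 DA 8F E9 8C 97 DF 80 EE A3 A3 E0 A6 A8 E2 A2 B0.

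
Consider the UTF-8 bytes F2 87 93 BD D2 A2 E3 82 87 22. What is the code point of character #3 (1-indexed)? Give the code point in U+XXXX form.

Offset 0: leading byte 0xF2 = 11110010 → 4-byte char #1 = F2 87 93 BD.
Offset 4: leading byte 0xD2 = 11010010 → 2-byte char #2 = D2 A2.
Offset 6: leading byte 0xE3 = 11100011 → 3-byte char #3 = E3 82 87.
Leading byte 0xE3 = 11100011 matches 1110xxxx → 3-byte sequence.
Byte 1: 0xE3 = 11100011, payload 0011 (4 bits).
Byte 2: 0x82 = 10000010 (10xxxxxx ✓), payload 000010.
Byte 3: 0x87 = 10000111 (10xxxxxx ✓), payload 000111.
Concatenate: 0011000010000111 = 0x3087 (16 bits → U+3087).

U+3087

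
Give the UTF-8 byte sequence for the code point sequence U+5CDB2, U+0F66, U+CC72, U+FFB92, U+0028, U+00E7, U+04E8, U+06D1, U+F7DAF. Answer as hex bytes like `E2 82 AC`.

F1 9C B6 B2 E0 BD A6 EC B1 B2 F3 BF AE 92 28 C3 A7 D3 A8 DB 91 F3 B7 B6 AF

U+5CDB2: 4-byte form → F1 9C B6 B2.
U+0F66: 3-byte form → E0 BD A6.
U+CC72: 3-byte form → EC B1 B2.
U+FFB92: 4-byte form → F3 BF AE 92.
U+0028: 1-byte form → 28.
U+00E7: 2-byte form → C3 A7.
U+04E8: 2-byte form → D3 A8.
U+06D1: 2-byte form → DB 91.
U+F7DAF: 4-byte form → F3 B7 B6 AF.
Concatenated (25 bytes): F1 9C B6 B2 E0 BD A6 EC B1 B2 F3 BF AE 92 28 C3 A7 D3 A8 DB 91 F3 B7 B6 AF.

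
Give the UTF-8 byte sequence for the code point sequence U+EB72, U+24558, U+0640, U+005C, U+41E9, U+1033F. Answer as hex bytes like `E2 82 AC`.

EE AD B2 F0 A4 95 98 D9 80 5C E4 87 A9 F0 90 8C BF

U+EB72: 3-byte form → EE AD B2.
U+24558: 4-byte form → F0 A4 95 98.
U+0640: 2-byte form → D9 80.
U+005C: 1-byte form → 5C.
U+41E9: 3-byte form → E4 87 A9.
U+1033F: 4-byte form → F0 90 8C BF.
Concatenated (17 bytes): EE AD B2 F0 A4 95 98 D9 80 5C E4 87 A9 F0 90 8C BF.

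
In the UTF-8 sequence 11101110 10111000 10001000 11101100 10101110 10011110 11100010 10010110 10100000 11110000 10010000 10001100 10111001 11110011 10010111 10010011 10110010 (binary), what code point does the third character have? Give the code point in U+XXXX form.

U+25A0

Offset 0: leading byte 0xEE = 11101110 → 3-byte char #1 = EE B8 88.
Offset 3: leading byte 0xEC = 11101100 → 3-byte char #2 = EC AE 9E.
Offset 6: leading byte 0xE2 = 11100010 → 3-byte char #3 = E2 96 A0.
Leading byte 0xE2 = 11100010 matches 1110xxxx → 3-byte sequence.
Byte 1: 0xE2 = 11100010, payload 0010 (4 bits).
Byte 2: 0x96 = 10010110 (10xxxxxx ✓), payload 010110.
Byte 3: 0xA0 = 10100000 (10xxxxxx ✓), payload 100000.
Concatenate: 0010010110100000 = 0x25A0 (16 bits → U+25A0).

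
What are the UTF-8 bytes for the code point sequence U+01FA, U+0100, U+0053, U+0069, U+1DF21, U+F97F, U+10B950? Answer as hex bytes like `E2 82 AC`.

C7 BA C4 80 53 69 F0 9D BC A1 EF A5 BF F4 8B A5 90

U+01FA: 2-byte form → C7 BA.
U+0100: 2-byte form → C4 80.
U+0053: 1-byte form → 53.
U+0069: 1-byte form → 69.
U+1DF21: 4-byte form → F0 9D BC A1.
U+F97F: 3-byte form → EF A5 BF.
U+10B950: 4-byte form → F4 8B A5 90.
Concatenated (17 bytes): C7 BA C4 80 53 69 F0 9D BC A1 EF A5 BF F4 8B A5 90.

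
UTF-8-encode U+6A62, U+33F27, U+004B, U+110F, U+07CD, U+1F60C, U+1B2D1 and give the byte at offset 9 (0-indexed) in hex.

0x84

U+6A62 → 3-byte form E6 A9 A2 at offsets 0–2.
U+33F27 → 4-byte form F0 B3 BC A7 at offsets 3–6.
U+004B → 1-byte form 4B at offsets 7–7.
U+110F → 3-byte form E1 84 8F at offsets 8–10.
Offset 9 falls in char 4's range; it's byte 2 of E1 84 8F = 0x84.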